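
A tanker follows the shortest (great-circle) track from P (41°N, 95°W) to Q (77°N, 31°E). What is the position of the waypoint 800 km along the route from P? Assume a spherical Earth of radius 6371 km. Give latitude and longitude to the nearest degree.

≈ (48°N, 93°W)

Convert each endpoint to a unit vector on the sphere (x = cos φ cos λ, y = cos φ sin λ, z = sin φ).
The central angle between the endpoints is δ = arccos(p₁·p₂) ≈ 1.001 rad (57.4°). The total great-circle distance is δ·R ≈ 1.001 × 6371 ≈ 6377 km, so the target fraction is f = 800/6377 ≈ 0.125.
Interpolate at f ≈ 0.125 with slerp weights a = sin((1−f)δ)/sin δ ≈ 0.912, b = sin(fδ)/sin δ ≈ 0.149.
p = a·p₁ + b·p₂ ≈ (-0.031, -0.668, 0.743); φ = arcsin(p_z) ≈ 48.00°, λ = atan2(p_y, p_x) ≈ -92.68°.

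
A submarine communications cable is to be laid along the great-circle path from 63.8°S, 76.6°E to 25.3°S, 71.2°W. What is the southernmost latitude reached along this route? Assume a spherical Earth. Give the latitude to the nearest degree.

The great circle lies in the plane with unit normal n̂ = (p₁ × p₂)/|p₁ × p₂|.
Here n̂_z ≈ -0.213; the vertex latitude is φ_max = arccos|n̂_z| ≈ 77.7°.

≈ 78°S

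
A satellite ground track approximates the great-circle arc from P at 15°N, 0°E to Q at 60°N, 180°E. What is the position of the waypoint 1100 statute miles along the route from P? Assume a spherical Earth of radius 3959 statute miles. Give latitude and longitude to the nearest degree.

≈ 31°N, 0°E

From cos δ = sin φ₁ sin φ₂ + cos φ₁ cos φ₂ cos Δλ, the central angle is δ ≈ 1.833 rad (105.0°). The total great-circle distance is δ·R ≈ 1.833 × 3959 ≈ 7255 mi, so the target fraction is f = 1100/7255 ≈ 0.152.
Interpolate at f ≈ 0.152 with slerp weights a = sin((1−f)δ)/sin δ ≈ 1.035, b = sin(fδ)/sin δ ≈ 0.284.
p = a·p₁ + b·p₂ ≈ (0.858, -0.000, 0.514); φ = arcsin(p_z) ≈ 30.92°, λ = atan2(p_y, p_x) ≈ -0.00°.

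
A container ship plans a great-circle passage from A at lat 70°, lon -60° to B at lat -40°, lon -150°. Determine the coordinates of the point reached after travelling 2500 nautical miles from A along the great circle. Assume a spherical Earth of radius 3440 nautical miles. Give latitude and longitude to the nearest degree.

≈ lat 40°, lon -116°

The haversine formula gives a central angle δ ≈ 2.219 rad (127.2°) between the endpoints. The total great-circle distance is δ·R ≈ 2.219 × 3440 ≈ 7635 nmi, so the target fraction is f = 2500/7635 ≈ 0.327.
Interpolate at f ≈ 0.327 with slerp weights a = sin((1−f)δ)/sin δ ≈ 1.251, b = sin(fδ)/sin δ ≈ 0.834.
p = a·p₁ + b·p₂ ≈ (-0.339, -0.690, 0.640); φ = arcsin(p_z) ≈ 39.76°, λ = atan2(p_y, p_x) ≈ -116.18°.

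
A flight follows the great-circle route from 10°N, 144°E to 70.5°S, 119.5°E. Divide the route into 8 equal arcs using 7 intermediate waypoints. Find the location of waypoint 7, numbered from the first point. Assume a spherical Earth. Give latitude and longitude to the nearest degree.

The haversine formula gives a central angle δ ≈ 1.435 rad (82.2°) between the endpoints.
Interpolate at f = 7/8 with slerp weights a = sin((1−f)δ)/sin δ ≈ 0.180, b = sin(fδ)/sin δ ≈ 0.960.
p = a·p₁ + b·p₂ ≈ (-0.301, 0.383, -0.873); φ = arcsin(p_z) ≈ -60.84°, λ = atan2(p_y, p_x) ≈ 128.18°.

≈ 61°S, 128°E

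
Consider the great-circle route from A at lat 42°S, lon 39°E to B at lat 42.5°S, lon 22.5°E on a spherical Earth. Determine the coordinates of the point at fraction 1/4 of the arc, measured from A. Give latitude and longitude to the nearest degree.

Write both endpoints as unit vectors p₁, p₂ with components (cos φ cos λ, cos φ sin λ, sin φ).
The central angle between the endpoints is δ = arccos(p₁·p₂) ≈ 0.213 rad (12.2°).
Interpolate at f = 1/4 with slerp weights a = sin((1−f)δ)/sin δ ≈ 0.752, b = sin(fδ)/sin δ ≈ 0.252.
p = a·p₁ + b·p₂ ≈ (0.606, 0.423, -0.674); φ = arcsin(p_z) ≈ -42.35°, λ = atan2(p_y, p_x) ≈ 34.91°.

≈ lat 42°S, lon 35°E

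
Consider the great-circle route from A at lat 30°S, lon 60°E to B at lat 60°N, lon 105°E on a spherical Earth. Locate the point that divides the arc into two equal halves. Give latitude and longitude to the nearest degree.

≈ lat 16°N, lon 76°E

Convert each endpoint to a unit vector on the sphere (x = cos φ cos λ, y = cos φ sin λ, z = sin φ).
The central angle between the endpoints is δ = arccos(p₁·p₂) ≈ 1.698 rad (97.3°).
Interpolate at f = 1/2 with slerp weights a = sin((1−f)δ)/sin δ ≈ 0.757, b = sin(fδ)/sin δ ≈ 0.757.
p = a·p₁ + b·p₂ ≈ (0.230, 0.933, 0.277); φ = arcsin(p_z) ≈ 16.08°, λ = atan2(p_y, p_x) ≈ 76.17°.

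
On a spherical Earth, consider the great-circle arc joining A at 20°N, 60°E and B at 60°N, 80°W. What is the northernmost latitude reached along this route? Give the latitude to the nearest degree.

The great circle lies in the plane with unit normal n̂ = (p₁ × p₂)/|p₁ × p₂|.
Here n̂_z ≈ -0.303; the vertex latitude is φ_max = arccos|n̂_z| ≈ 72.4°.
Check via Clairaut: cos φ_max = |cos φ₁| · sin C = cos(20.0°)·sin(18.8°) ≈ 0.303, again giving ≈ 72.4°.

≈ 72°N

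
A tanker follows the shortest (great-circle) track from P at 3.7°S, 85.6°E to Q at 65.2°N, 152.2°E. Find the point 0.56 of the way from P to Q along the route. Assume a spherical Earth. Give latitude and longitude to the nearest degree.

From cos δ = sin φ₁ sin φ₂ + cos φ₁ cos φ₂ cos Δλ, the central angle is δ ≈ 1.463 rad (83.8°).
Interpolate at f = 0.56 with slerp weights a = sin((1−f)δ)/sin δ ≈ 0.604, b = sin(fδ)/sin δ ≈ 0.735.
p = a·p₁ + b·p₂ ≈ (-0.226, 0.744, 0.628); φ = arcsin(p_z) ≈ 38.92°, λ = atan2(p_y, p_x) ≈ 106.92°.

≈ 39°N, 107°E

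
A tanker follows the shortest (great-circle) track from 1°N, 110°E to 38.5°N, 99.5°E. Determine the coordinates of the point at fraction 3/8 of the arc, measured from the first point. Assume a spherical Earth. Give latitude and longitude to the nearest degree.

The haversine formula gives a central angle δ ≈ 0.676 rad (38.7°) between the endpoints.
Interpolate at f = 3/8 with slerp weights a = sin((1−f)δ)/sin δ ≈ 0.655, b = sin(fδ)/sin δ ≈ 0.401.
p = a·p₁ + b·p₂ ≈ (-0.276, 0.925, 0.261); φ = arcsin(p_z) ≈ 15.13°, λ = atan2(p_y, p_x) ≈ 106.61°.

≈ 15°N, 107°E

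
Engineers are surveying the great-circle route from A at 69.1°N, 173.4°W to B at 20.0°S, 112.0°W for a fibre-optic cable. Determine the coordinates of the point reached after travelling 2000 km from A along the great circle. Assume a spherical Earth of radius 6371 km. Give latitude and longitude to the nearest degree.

Write both endpoints as unit vectors p₁, p₂ with components (cos φ cos λ, cos φ sin λ, sin φ).
The central angle between the endpoints is δ = arccos(p₁·p₂) ≈ 1.731 rad (99.2°). The total great-circle distance is δ·R ≈ 1.731 × 6371 ≈ 11025 km, so the target fraction is f = 2000/11025 ≈ 0.181.
Interpolate at f ≈ 0.181 with slerp weights a = sin((1−f)δ)/sin δ ≈ 1.001, b = sin(fδ)/sin δ ≈ 0.313.
p = a·p₁ + b·p₂ ≈ (-0.465, -0.314, 0.828); φ = arcsin(p_z) ≈ 55.90°, λ = atan2(p_y, p_x) ≈ -146.00°.

≈ 56°N, 146°W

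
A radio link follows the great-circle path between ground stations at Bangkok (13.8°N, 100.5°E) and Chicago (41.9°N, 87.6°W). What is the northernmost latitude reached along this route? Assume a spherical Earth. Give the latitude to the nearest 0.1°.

≈ 83.0°N

The great circle lies in the plane with unit normal n̂ = (p₁ × p₂)/|p₁ × p₂|.
Here n̂_z ≈ +0.123; the vertex latitude is φ_max = arccos|n̂_z| ≈ 83.0°.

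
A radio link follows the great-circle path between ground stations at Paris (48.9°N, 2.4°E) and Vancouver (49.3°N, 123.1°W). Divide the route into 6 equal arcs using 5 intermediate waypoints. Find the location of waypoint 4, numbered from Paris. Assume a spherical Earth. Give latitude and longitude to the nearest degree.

Write both endpoints as unit vectors p₁, p₂ with components (cos φ cos λ, cos φ sin λ, sin φ).
The central angle between the endpoints is δ = arccos(p₁·p₂) ≈ 1.243 rad (71.2°).
Interpolate at f = 4/6 with slerp weights a = sin((1−f)δ)/sin δ ≈ 0.425, b = sin(fδ)/sin δ ≈ 0.778.
p = a·p₁ + b·p₂ ≈ (0.002, -0.414, 0.910); φ = arcsin(p_z) ≈ 65.57°, λ = atan2(p_y, p_x) ≈ -89.72°.

≈ 66°N, 90°W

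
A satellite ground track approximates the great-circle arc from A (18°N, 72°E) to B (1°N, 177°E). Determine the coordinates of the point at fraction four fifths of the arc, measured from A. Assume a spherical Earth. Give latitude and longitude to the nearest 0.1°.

≈ (7.5°N, 157.2°E)

Write both endpoints as unit vectors p₁, p₂ with components (cos φ cos λ, cos φ sin λ, sin φ).
The central angle between the endpoints is δ = arccos(p₁·p₂) ≈ 1.814 rad (103.9°).
Interpolate at f = 4/5 with slerp weights a = sin((1−f)δ)/sin δ ≈ 0.366, b = sin(fδ)/sin δ ≈ 1.023.
p = a·p₁ + b·p₂ ≈ (-0.914, 0.384, 0.131); φ = arcsin(p_z) ≈ 7.52°, λ = atan2(p_y, p_x) ≈ 157.20°.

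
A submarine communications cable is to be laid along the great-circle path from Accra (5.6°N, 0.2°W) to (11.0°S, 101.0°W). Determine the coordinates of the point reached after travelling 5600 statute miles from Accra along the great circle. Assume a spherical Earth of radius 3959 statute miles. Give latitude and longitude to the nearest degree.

From cos δ = sin φ₁ sin φ₂ + cos φ₁ cos φ₂ cos Δλ, the central angle is δ ≈ 1.774 rad (101.6°). The total great-circle distance is δ·R ≈ 1.774 × 3959 ≈ 7023 mi, so the target fraction is f = 5600/7023 ≈ 0.797.
Interpolate at f ≈ 0.797 with slerp weights a = sin((1−f)δ)/sin δ ≈ 0.359, b = sin(fδ)/sin δ ≈ 1.009.
p = a·p₁ + b·p₂ ≈ (0.168, -0.973, -0.157); φ = arcsin(p_z) ≈ -9.06°, λ = atan2(p_y, p_x) ≈ -80.18°.

≈ (9°S, 80°W)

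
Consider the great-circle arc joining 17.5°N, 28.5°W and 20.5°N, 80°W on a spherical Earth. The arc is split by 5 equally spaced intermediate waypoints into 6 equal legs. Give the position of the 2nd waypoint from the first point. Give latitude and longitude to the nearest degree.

From cos δ = sin φ₁ sin φ₂ + cos φ₁ cos φ₂ cos Δλ, the central angle is δ ≈ 0.848 rad (48.6°).
Interpolate at f = 2/6 with slerp weights a = sin((1−f)δ)/sin δ ≈ 0.714, b = sin(fδ)/sin δ ≈ 0.372.
p = a·p₁ + b·p₂ ≈ (0.659, -0.668, 0.345); φ = arcsin(p_z) ≈ 20.18°, λ = atan2(p_y, p_x) ≈ -45.39°.

≈ 20°N, 45°W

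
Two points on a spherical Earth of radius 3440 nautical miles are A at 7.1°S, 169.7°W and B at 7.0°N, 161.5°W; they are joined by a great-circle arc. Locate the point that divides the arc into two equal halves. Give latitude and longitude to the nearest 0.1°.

≈ 0.1°S, 165.6°W

From cos δ = sin φ₁ sin φ₂ + cos φ₁ cos φ₂ cos Δλ, the central angle is δ ≈ 0.284 rad (16.3°).
Interpolate at f = 1/2 with slerp weights a = sin((1−f)δ)/sin δ ≈ 0.505, b = sin(fδ)/sin δ ≈ 0.505.
p = a·p₁ + b·p₂ ≈ (-0.969, -0.249, -0.001); φ = arcsin(p_z) ≈ -0.05°, λ = atan2(p_y, p_x) ≈ -165.60°.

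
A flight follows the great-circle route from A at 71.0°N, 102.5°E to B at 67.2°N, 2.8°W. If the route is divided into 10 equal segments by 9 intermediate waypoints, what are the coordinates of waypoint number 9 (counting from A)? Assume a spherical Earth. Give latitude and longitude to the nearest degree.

≈ 70°N, 3°E

Write both endpoints as unit vectors p₁, p₂ with components (cos φ cos λ, cos φ sin λ, sin φ).
The central angle between the endpoints is δ = arccos(p₁·p₂) ≈ 0.577 rad (33.0°).
Interpolate at f = 9/10 with slerp weights a = sin((1−f)δ)/sin δ ≈ 0.106, b = sin(fδ)/sin δ ≈ 0.910.
p = a·p₁ + b·p₂ ≈ (0.345, 0.016, 0.939); φ = arcsin(p_z) ≈ 69.82°, λ = atan2(p_y, p_x) ≈ 2.72°.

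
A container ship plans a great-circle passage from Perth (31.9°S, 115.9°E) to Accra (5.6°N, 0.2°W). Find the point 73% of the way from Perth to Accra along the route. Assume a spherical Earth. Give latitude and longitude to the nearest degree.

≈ (11°S, 26°E)

From cos δ = sin φ₁ sin φ₂ + cos φ₁ cos φ₂ cos Δλ, the central angle is δ ≈ 2.008 rad (115.0°).
Interpolate at f = 0.73 with slerp weights a = sin((1−f)δ)/sin δ ≈ 0.569, b = sin(fδ)/sin δ ≈ 1.098.
p = a·p₁ + b·p₂ ≈ (0.881, 0.431, -0.194); φ = arcsin(p_z) ≈ -11.18°, λ = atan2(p_y, p_x) ≈ 26.07°.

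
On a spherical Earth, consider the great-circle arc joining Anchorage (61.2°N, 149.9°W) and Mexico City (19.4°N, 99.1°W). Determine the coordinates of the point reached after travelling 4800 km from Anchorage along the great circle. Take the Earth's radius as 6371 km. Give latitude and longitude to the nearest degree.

≈ (30°N, 105°W)

From cos δ = sin φ₁ sin φ₂ + cos φ₁ cos φ₂ cos Δλ, the central angle is δ ≈ 0.954 rad (54.7°). The total great-circle distance is δ·R ≈ 0.954 × 6371 ≈ 6079 km, so the target fraction is f = 4800/6079 ≈ 0.790.
Interpolate at f ≈ 0.790 with slerp weights a = sin((1−f)δ)/sin δ ≈ 0.244, b = sin(fδ)/sin δ ≈ 0.839.
p = a·p₁ + b·p₂ ≈ (-0.227, -0.840, 0.493); φ = arcsin(p_z) ≈ 29.52°, λ = atan2(p_y, p_x) ≈ -105.12°.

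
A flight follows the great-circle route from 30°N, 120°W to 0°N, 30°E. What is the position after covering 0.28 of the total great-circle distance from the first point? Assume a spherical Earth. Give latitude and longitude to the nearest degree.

≈ 48°N, 75°W

The haversine formula gives a central angle δ ≈ 2.419 rad (138.6°) between the endpoints.
Interpolate at f = 0.28 with slerp weights a = sin((1−f)δ)/sin δ ≈ 1.490, b = sin(fδ)/sin δ ≈ 0.947.
p = a·p₁ + b·p₂ ≈ (0.175, -0.644, 0.745); φ = arcsin(p_z) ≈ 48.15°, λ = atan2(p_y, p_x) ≈ -74.76°.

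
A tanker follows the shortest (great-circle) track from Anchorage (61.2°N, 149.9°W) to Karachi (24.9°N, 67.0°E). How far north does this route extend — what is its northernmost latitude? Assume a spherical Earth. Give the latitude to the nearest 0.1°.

The great circle lies in the plane with unit normal n̂ = (p₁ × p₂)/|p₁ × p₂|.
Here n̂_z ≈ -0.262; the vertex latitude is φ_max = arccos|n̂_z| ≈ 74.8°.
Check via Clairaut: cos φ_max = |cos φ₁| · sin C = cos(61.2°)·sin(33.0°) ≈ 0.262, again giving ≈ 74.8°.

≈ 74.8°N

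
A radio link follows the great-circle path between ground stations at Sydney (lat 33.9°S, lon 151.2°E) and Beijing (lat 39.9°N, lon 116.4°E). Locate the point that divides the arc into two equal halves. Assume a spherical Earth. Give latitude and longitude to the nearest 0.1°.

≈ lat 3.1°N, lon 134.5°E

Convert each endpoint to a unit vector on the sphere (x = cos φ cos λ, y = cos φ sin λ, z = sin φ).
The central angle between the endpoints is δ = arccos(p₁·p₂) ≈ 1.405 rad (80.5°).
Interpolate at f = 1/2 with slerp weights a = sin((1−f)δ)/sin δ ≈ 0.655, b = sin(fδ)/sin δ ≈ 0.655.
p = a·p₁ + b·p₂ ≈ (-0.700, 0.712, 0.055); φ = arcsin(p_z) ≈ 3.14°, λ = atan2(p_y, p_x) ≈ 134.51°.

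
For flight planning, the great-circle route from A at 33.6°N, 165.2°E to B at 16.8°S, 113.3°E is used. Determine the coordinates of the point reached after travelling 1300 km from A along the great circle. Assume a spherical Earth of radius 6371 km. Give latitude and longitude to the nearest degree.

Write both endpoints as unit vectors p₁, p₂ with components (cos φ cos λ, cos φ sin λ, sin φ).
The central angle between the endpoints is δ = arccos(p₁·p₂) ≈ 1.232 rad (70.6°). The total great-circle distance is δ·R ≈ 1.232 × 6371 ≈ 7851 km, so the target fraction is f = 1300/7851 ≈ 0.166.
Interpolate at f ≈ 0.166 with slerp weights a = sin((1−f)δ)/sin δ ≈ 0.908, b = sin(fδ)/sin δ ≈ 0.215.
p = a·p₁ + b·p₂ ≈ (-0.812, 0.382, 0.440); φ = arcsin(p_z) ≈ 26.13°, λ = atan2(p_y, p_x) ≈ 154.82°.

≈ 26°N, 155°E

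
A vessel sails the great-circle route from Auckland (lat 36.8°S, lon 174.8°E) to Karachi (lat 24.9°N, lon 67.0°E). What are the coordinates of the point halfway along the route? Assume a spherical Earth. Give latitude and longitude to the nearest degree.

≈ lat 10°S, lon 116°E

Write both endpoints as unit vectors p₁, p₂ with components (cos φ cos λ, cos φ sin λ, sin φ).
The central angle between the endpoints is δ = arccos(p₁·p₂) ≈ 2.065 rad (118.3°).
Interpolate at f = 1/2 with slerp weights a = sin((1−f)δ)/sin δ ≈ 0.975, b = sin(fδ)/sin δ ≈ 0.975.
p = a·p₁ + b·p₂ ≈ (-0.432, 0.885, -0.174); φ = arcsin(p_z) ≈ -10.00°, λ = atan2(p_y, p_x) ≈ 116.02°.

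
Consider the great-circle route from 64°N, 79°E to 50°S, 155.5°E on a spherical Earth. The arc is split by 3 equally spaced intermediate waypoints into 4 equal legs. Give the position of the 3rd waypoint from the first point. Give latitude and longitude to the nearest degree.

Convert each endpoint to a unit vector on the sphere (x = cos φ cos λ, y = cos φ sin λ, z = sin φ).
The central angle between the endpoints is δ = arccos(p₁·p₂) ≈ 2.243 rad (128.5°).
Interpolate at f = 3/4 with slerp weights a = sin((1−f)δ)/sin δ ≈ 0.680, b = sin(fδ)/sin δ ≈ 1.270.
p = a·p₁ + b·p₂ ≈ (-0.686, 0.631, -0.362); φ = arcsin(p_z) ≈ -21.23°, λ = atan2(p_y, p_x) ≈ 137.39°.

≈ 21°S, 137°E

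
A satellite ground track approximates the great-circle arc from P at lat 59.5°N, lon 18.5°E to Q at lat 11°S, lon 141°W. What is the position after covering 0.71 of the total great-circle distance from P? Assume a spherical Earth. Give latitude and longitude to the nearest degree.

Write both endpoints as unit vectors p₁, p₂ with components (cos φ cos λ, cos φ sin λ, sin φ).
The central angle between the endpoints is δ = arccos(p₁·p₂) ≈ 2.254 rad (129.1°).
Interpolate at f = 0.71 with slerp weights a = sin((1−f)δ)/sin δ ≈ 0.784, b = sin(fδ)/sin δ ≈ 1.289.
p = a·p₁ + b·p₂ ≈ (-0.606, -0.670, 0.429); φ = arcsin(p_z) ≈ 25.44°, λ = atan2(p_y, p_x) ≈ -132.13°.

≈ lat 25°N, lon 132°W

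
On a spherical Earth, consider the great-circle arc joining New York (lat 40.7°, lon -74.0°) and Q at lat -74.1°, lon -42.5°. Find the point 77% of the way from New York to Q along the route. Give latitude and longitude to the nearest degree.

The haversine formula gives a central angle δ ≈ 2.038 rad (116.7°) between the endpoints.
Interpolate at f = 0.77 with slerp weights a = sin((1−f)δ)/sin δ ≈ 0.506, b = sin(fδ)/sin δ ≈ 1.120.
p = a·p₁ + b·p₂ ≈ (0.332, -0.576, -0.747); φ = arcsin(p_z) ≈ -48.34°, λ = atan2(p_y, p_x) ≈ -60.04°.

≈ lat -48°, lon -60°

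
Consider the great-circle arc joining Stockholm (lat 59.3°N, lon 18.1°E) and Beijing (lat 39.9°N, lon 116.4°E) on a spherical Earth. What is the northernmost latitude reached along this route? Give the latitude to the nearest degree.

≈ 64°N

The great circle lies in the plane with unit normal n̂ = (p₁ × p₂)/|p₁ × p₂|.
Here n̂_z ≈ +0.446; the vertex latitude is φ_max = arccos|n̂_z| ≈ 63.5°.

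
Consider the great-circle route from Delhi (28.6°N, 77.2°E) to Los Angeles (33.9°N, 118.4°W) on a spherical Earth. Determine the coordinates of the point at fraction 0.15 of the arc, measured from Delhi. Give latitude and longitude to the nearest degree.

The haversine formula gives a central angle δ ≈ 2.021 rad (115.8°) between the endpoints.
Interpolate at f = 0.15 with slerp weights a = sin((1−f)δ)/sin δ ≈ 1.099, b = sin(fδ)/sin δ ≈ 0.331.
p = a·p₁ + b·p₂ ≈ (0.083, 0.699, 0.711); φ = arcsin(p_z) ≈ 45.30°, λ = atan2(p_y, p_x) ≈ 83.24°.

≈ 45°N, 83°E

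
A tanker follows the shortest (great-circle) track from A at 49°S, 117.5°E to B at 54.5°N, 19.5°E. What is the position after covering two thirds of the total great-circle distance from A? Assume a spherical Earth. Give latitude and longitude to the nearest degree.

≈ 23°N, 61°E

Convert each endpoint to a unit vector on the sphere (x = cos φ cos λ, y = cos φ sin λ, z = sin φ).
The central angle between the endpoints is δ = arccos(p₁·p₂) ≈ 2.302 rad (131.9°).
Interpolate at f = 2/3 with slerp weights a = sin((1−f)δ)/sin δ ≈ 0.932, b = sin(fδ)/sin δ ≈ 1.342.
p = a·p₁ + b·p₂ ≈ (0.452, 0.803, 0.389); φ = arcsin(p_z) ≈ 22.90°, λ = atan2(p_y, p_x) ≈ 60.60°.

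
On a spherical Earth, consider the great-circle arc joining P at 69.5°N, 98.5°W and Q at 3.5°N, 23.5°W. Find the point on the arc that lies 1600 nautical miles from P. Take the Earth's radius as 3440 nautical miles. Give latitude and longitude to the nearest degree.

≈ 53°N, 51°W

The haversine formula gives a central angle δ ≈ 1.423 rad (81.5°) between the endpoints. The total great-circle distance is δ·R ≈ 1.423 × 3440 ≈ 4894 nmi, so the target fraction is f = 1600/4894 ≈ 0.327.
Interpolate at f ≈ 0.327 with slerp weights a = sin((1−f)δ)/sin δ ≈ 0.827, b = sin(fδ)/sin δ ≈ 0.453.
p = a·p₁ + b·p₂ ≈ (0.372, -0.467, 0.802); φ = arcsin(p_z) ≈ 53.33°, λ = atan2(p_y, p_x) ≈ -51.43°.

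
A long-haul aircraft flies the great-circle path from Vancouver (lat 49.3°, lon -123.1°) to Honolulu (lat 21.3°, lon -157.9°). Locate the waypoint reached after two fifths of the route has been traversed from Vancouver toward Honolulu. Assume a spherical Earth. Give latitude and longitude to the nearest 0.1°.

≈ lat 39.4°, lon -140.2°

The haversine formula gives a central angle δ ≈ 0.685 rad (39.3°) between the endpoints.
Interpolate at f = 2/5 with slerp weights a = sin((1−f)δ)/sin δ ≈ 0.632, b = sin(fδ)/sin δ ≈ 0.428.
p = a·p₁ + b·p₂ ≈ (-0.594, -0.495, 0.634); φ = arcsin(p_z) ≈ 39.36°, λ = atan2(p_y, p_x) ≈ -140.20°.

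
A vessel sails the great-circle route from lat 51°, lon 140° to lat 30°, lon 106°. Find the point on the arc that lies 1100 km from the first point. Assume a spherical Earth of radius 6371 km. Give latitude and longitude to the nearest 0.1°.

≈ lat 45.8°, lon 127.3°

From cos δ = sin φ₁ sin φ₂ + cos φ₁ cos φ₂ cos Δλ, the central angle is δ ≈ 0.573 rad (32.8°). The total great-circle distance is δ·R ≈ 0.573 × 6371 ≈ 3649 km, so the target fraction is f = 1100/3649 ≈ 0.301.
Interpolate at f ≈ 0.301 with slerp weights a = sin((1−f)δ)/sin δ ≈ 0.719, b = sin(fδ)/sin δ ≈ 0.317.
p = a·p₁ + b·p₂ ≈ (-0.422, 0.555, 0.717); φ = arcsin(p_z) ≈ 45.81°, λ = atan2(p_y, p_x) ≈ 127.28°.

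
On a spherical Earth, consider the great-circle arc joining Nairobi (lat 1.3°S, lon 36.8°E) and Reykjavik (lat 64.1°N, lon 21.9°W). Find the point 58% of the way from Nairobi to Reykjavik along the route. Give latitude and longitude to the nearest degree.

≈ lat 40°N, lon 16°E

Write both endpoints as unit vectors p₁, p₂ with components (cos φ cos λ, cos φ sin λ, sin φ).
The central angle between the endpoints is δ = arccos(p₁·p₂) ≈ 1.363 rad (78.1°).
Interpolate at f = 0.58 with slerp weights a = sin((1−f)δ)/sin δ ≈ 0.554, b = sin(fδ)/sin δ ≈ 0.726.
p = a·p₁ + b·p₂ ≈ (0.738, 0.213, 0.641); φ = arcsin(p_z) ≈ 39.85°, λ = atan2(p_y, p_x) ≈ 16.12°.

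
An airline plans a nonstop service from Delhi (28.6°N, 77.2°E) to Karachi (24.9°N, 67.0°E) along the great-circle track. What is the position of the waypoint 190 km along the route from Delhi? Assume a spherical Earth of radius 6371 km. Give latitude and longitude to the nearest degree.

Write both endpoints as unit vectors p₁, p₂ with components (cos φ cos λ, cos φ sin λ, sin φ).
The central angle between the endpoints is δ = arccos(p₁·p₂) ≈ 0.172 rad (9.8°). The total great-circle distance is δ·R ≈ 0.172 × 6371 ≈ 1093 km, so the target fraction is f = 190/1093 ≈ 0.174.
Interpolate at f ≈ 0.174 with slerp weights a = sin((1−f)δ)/sin δ ≈ 0.827, b = sin(fδ)/sin δ ≈ 0.175.
p = a·p₁ + b·p₂ ≈ (0.223, 0.854, 0.470); φ = arcsin(p_z) ≈ 28.01°, λ = atan2(p_y, p_x) ≈ 75.38°.

≈ (28°N, 75°E)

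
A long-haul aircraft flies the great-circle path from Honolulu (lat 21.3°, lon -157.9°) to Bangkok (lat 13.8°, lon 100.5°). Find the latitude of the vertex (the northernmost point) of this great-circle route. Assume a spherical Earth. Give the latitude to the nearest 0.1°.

The great circle lies in the plane with unit normal n̂ = (p₁ × p₂)/|p₁ × p₂|.
Here n̂_z ≈ -0.890; the vertex latitude is φ_max = arccos|n̂_z| ≈ 27.1°.
Check via Clairaut: cos φ_max = |cos φ₁| · sin C = cos(21.3°)·sin(72.9°) ≈ 0.890, again giving ≈ 27.1°.

≈ 27.1°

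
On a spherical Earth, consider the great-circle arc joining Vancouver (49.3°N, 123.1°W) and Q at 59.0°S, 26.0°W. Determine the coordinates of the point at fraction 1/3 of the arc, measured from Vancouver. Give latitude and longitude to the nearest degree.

The haversine formula gives a central angle δ ≈ 2.334 rad (133.7°) between the endpoints.
Interpolate at f = 1/3 with slerp weights a = sin((1−f)δ)/sin δ ≈ 1.384, b = sin(fδ)/sin δ ≈ 0.971.
p = a·p₁ + b·p₂ ≈ (-0.043, -0.975, 0.216); φ = arcsin(p_z) ≈ 12.50°, λ = atan2(p_y, p_x) ≈ -92.53°.

≈ 13°N, 93°W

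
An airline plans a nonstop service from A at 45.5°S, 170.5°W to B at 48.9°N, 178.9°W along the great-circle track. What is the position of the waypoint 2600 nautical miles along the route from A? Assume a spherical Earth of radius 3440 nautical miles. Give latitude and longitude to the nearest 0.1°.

Write both endpoints as unit vectors p₁, p₂ with components (cos φ cos λ, cos φ sin λ, sin φ).
The central angle between the endpoints is δ = arccos(p₁·p₂) ≈ 1.653 rad (94.7°). The total great-circle distance is δ·R ≈ 1.653 × 3440 ≈ 5685 nmi, so the target fraction is f = 2600/5685 ≈ 0.457.
Interpolate at f ≈ 0.457 with slerp weights a = sin((1−f)δ)/sin δ ≈ 0.784, b = sin(fδ)/sin δ ≈ 0.688.
p = a·p₁ + b·p₂ ≈ (-0.994, -0.099, -0.041); φ = arcsin(p_z) ≈ -2.32°, λ = atan2(p_y, p_x) ≈ -174.29°.

≈ 2.3°S, 174.3°W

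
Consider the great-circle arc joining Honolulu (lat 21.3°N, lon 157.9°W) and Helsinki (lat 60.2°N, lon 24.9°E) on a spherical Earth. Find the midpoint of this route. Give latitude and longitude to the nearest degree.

≈ lat 70°N, lon 161°W

Convert each endpoint to a unit vector on the sphere (x = cos φ cos λ, y = cos φ sin λ, z = sin φ).
The central angle between the endpoints is δ = arccos(p₁·p₂) ≈ 1.719 rad (98.5°).
Interpolate at f = 1/2 with slerp weights a = sin((1−f)δ)/sin δ ≈ 0.766, b = sin(fδ)/sin δ ≈ 0.766.
p = a·p₁ + b·p₂ ≈ (-0.316, -0.108, 0.943); φ = arcsin(p_z) ≈ 70.50°, λ = atan2(p_y, p_x) ≈ -161.09°.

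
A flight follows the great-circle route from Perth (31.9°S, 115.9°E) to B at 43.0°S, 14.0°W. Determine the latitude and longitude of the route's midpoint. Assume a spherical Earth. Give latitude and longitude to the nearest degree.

≈ 61°S, 60°E

Convert each endpoint to a unit vector on the sphere (x = cos φ cos λ, y = cos φ sin λ, z = sin φ).
The central angle between the endpoints is δ = arccos(p₁·p₂) ≈ 1.609 rad (92.2°).
Interpolate at f = 1/2 with slerp weights a = sin((1−f)δ)/sin δ ≈ 0.721, b = sin(fδ)/sin δ ≈ 0.721.
p = a·p₁ + b·p₂ ≈ (0.244, 0.423, -0.873); φ = arcsin(p_z) ≈ -60.76°, λ = atan2(p_y, p_x) ≈ 60.00°.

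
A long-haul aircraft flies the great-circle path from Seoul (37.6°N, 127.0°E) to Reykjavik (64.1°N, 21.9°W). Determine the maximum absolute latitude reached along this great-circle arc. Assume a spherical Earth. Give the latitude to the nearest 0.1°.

≈ 79.4°N

The great circle lies in the plane with unit normal n̂ = (p₁ × p₂)/|p₁ × p₂|.
Here n̂_z ≈ -0.185; the vertex latitude is φ_max = arccos|n̂_z| ≈ 79.4°.
Check via Clairaut: cos φ_max = |cos φ₁| · sin C = cos(37.6°)·sin(13.5°) ≈ 0.185, again giving ≈ 79.4°.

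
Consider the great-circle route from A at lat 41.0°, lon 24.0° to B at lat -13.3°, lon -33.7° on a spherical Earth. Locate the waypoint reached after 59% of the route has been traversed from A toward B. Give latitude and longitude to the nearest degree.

From cos δ = sin φ₁ sin φ₂ + cos φ₁ cos φ₂ cos Δλ, the central angle is δ ≈ 1.327 rad (76.0°).
Interpolate at f = 0.59 with slerp weights a = sin((1−f)δ)/sin δ ≈ 0.533, b = sin(fδ)/sin δ ≈ 0.727.
p = a·p₁ + b·p₂ ≈ (0.956, -0.229, 0.183); φ = arcsin(p_z) ≈ 10.53°, λ = atan2(p_y, p_x) ≈ -13.45°.

≈ lat 11°, lon -13°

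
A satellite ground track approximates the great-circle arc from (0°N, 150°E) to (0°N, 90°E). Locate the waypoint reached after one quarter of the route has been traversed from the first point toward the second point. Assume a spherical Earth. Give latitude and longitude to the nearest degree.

≈ (0°N, 135°E)

Write both endpoints as unit vectors p₁, p₂ with components (cos φ cos λ, cos φ sin λ, sin φ).
The central angle between the endpoints is δ = arccos(p₁·p₂) ≈ 1.047 rad (60.0°).
Interpolate at f = 1/4 with slerp weights a = sin((1−f)δ)/sin δ ≈ 0.816, b = sin(fδ)/sin δ ≈ 0.299.
p = a·p₁ + b·p₂ ≈ (-0.707, 0.707, 0.000); φ = arcsin(p_z) ≈ 0.00°, λ = atan2(p_y, p_x) ≈ 135.00°.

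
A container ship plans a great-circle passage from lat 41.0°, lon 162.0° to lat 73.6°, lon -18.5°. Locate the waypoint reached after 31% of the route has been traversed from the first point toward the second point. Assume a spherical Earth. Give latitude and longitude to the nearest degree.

Write both endpoints as unit vectors p₁, p₂ with components (cos φ cos λ, cos φ sin λ, sin φ).
The central angle between the endpoints is δ = arccos(p₁·p₂) ≈ 1.141 rad (65.4°).
Interpolate at f = 0.31 with slerp weights a = sin((1−f)δ)/sin δ ≈ 0.779, b = sin(fδ)/sin δ ≈ 0.381.
p = a·p₁ + b·p₂ ≈ (-0.457, 0.148, 0.877); φ = arcsin(p_z) ≈ 61.27°, λ = atan2(p_y, p_x) ≈ 162.11°.

≈ lat 61°, lon 162°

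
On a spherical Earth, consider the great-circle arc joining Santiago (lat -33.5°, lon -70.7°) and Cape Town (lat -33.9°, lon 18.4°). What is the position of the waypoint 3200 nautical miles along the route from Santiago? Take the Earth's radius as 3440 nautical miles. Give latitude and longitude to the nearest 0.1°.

≈ lat -40.8°, lon -2.8°

Write both endpoints as unit vectors p₁, p₂ with components (cos φ cos λ, cos φ sin λ, sin φ).
The central angle between the endpoints is δ = arccos(p₁·p₂) ≈ 1.246 rad (71.4°). The total great-circle distance is δ·R ≈ 1.246 × 3440 ≈ 4288 nmi, so the target fraction is f = 3200/4288 ≈ 0.746.
Interpolate at f ≈ 0.746 with slerp weights a = sin((1−f)δ)/sin δ ≈ 0.328, b = sin(fδ)/sin δ ≈ 0.846.
p = a·p₁ + b·p₂ ≈ (0.757, -0.037, -0.653); φ = arcsin(p_z) ≈ -40.76°, λ = atan2(p_y, p_x) ≈ -2.77°.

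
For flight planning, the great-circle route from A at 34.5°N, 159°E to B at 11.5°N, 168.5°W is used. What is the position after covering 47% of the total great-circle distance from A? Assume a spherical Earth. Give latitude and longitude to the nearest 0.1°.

≈ 24.5°N, 175.7°E

Convert each endpoint to a unit vector on the sphere (x = cos φ cos λ, y = cos φ sin λ, z = sin φ).
The central angle between the endpoints is δ = arccos(p₁·p₂) ≈ 0.653 rad (37.4°).
Interpolate at f = 0.47 with slerp weights a = sin((1−f)δ)/sin δ ≈ 0.558, b = sin(fδ)/sin δ ≈ 0.497.
p = a·p₁ + b·p₂ ≈ (-0.907, 0.068, 0.415); φ = arcsin(p_z) ≈ 24.54°, λ = atan2(p_y, p_x) ≈ 175.73°.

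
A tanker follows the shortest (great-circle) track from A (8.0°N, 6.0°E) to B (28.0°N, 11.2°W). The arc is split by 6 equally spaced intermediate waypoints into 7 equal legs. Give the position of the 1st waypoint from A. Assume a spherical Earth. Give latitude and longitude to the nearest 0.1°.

Convert each endpoint to a unit vector on the sphere (x = cos φ cos λ, y = cos φ sin λ, z = sin φ).
The central angle between the endpoints is δ = arccos(p₁·p₂) ≈ 0.450 rad (25.8°).
Interpolate at f = 1/7 with slerp weights a = sin((1−f)δ)/sin δ ≈ 0.865, b = sin(fδ)/sin δ ≈ 0.148.
p = a·p₁ + b·p₂ ≈ (0.980, 0.064, 0.190); φ = arcsin(p_z) ≈ 10.94°, λ = atan2(p_y, p_x) ≈ 3.75°.

≈ (10.9°N, 3.7°E)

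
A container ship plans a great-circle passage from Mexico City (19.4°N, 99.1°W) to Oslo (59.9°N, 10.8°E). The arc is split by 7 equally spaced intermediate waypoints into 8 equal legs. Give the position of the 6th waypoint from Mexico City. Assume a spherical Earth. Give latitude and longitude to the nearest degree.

Convert each endpoint to a unit vector on the sphere (x = cos φ cos λ, y = cos φ sin λ, z = sin φ).
The central angle between the endpoints is δ = arccos(p₁·p₂) ≈ 1.444 rad (82.7°).
Interpolate at f = 6/8 with slerp weights a = sin((1−f)δ)/sin δ ≈ 0.356, b = sin(fδ)/sin δ ≈ 0.891.
p = a·p₁ + b·p₂ ≈ (0.386, -0.248, 0.889); φ = arcsin(p_z) ≈ 62.71°, λ = atan2(p_y, p_x) ≈ -32.74°.

≈ 63°N, 33°W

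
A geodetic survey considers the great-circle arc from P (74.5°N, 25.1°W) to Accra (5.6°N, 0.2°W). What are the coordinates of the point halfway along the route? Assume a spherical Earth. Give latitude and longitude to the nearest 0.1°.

Write both endpoints as unit vectors p₁, p₂ with components (cos φ cos λ, cos φ sin λ, sin φ).
The central angle between the endpoints is δ = arccos(p₁·p₂) ≈ 1.229 rad (70.4°).
Interpolate at f = 1/2 with slerp weights a = sin((1−f)δ)/sin δ ≈ 0.612, b = sin(fδ)/sin δ ≈ 0.612.
p = a·p₁ + b·p₂ ≈ (0.757, -0.071, 0.649); φ = arcsin(p_z) ≈ 40.50°, λ = atan2(p_y, p_x) ≈ -5.39°.

≈ (40.5°N, 5.4°W)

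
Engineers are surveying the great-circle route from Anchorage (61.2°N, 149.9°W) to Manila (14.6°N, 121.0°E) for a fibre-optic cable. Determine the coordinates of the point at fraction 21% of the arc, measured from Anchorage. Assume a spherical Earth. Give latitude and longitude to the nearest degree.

≈ 59°N, 178°E

Write both endpoints as unit vectors p₁, p₂ with components (cos φ cos λ, cos φ sin λ, sin φ).
The central angle between the endpoints is δ = arccos(p₁·p₂) ≈ 1.341 rad (76.8°).
Interpolate at f = 0.21 with slerp weights a = sin((1−f)δ)/sin δ ≈ 0.896, b = sin(fδ)/sin δ ≈ 0.285.
p = a·p₁ + b·p₂ ≈ (-0.515, 0.020, 0.857); φ = arcsin(p_z) ≈ 58.95°, λ = atan2(p_y, p_x) ≈ 177.74°.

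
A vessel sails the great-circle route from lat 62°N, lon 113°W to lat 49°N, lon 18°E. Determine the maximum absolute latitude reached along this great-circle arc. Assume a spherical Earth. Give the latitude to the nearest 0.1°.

≈ 74.8°N

The great circle lies in the plane with unit normal n̂ = (p₁ × p₂)/|p₁ × p₂|.
Here n̂_z ≈ +0.262; the vertex latitude is φ_max = arccos|n̂_z| ≈ 74.8°.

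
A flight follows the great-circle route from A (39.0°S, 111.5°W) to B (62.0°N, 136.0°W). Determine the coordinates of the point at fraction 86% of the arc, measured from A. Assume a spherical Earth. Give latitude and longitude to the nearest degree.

The haversine formula gives a central angle δ ≈ 1.796 rad (102.9°) between the endpoints.
Interpolate at f = 0.86 with slerp weights a = sin((1−f)δ)/sin δ ≈ 0.255, b = sin(fδ)/sin δ ≈ 1.026.
p = a·p₁ + b·p₂ ≈ (-0.419, -0.519, 0.745); φ = arcsin(p_z) ≈ 48.15°, λ = atan2(p_y, p_x) ≈ -128.92°.

≈ (48°N, 129°W)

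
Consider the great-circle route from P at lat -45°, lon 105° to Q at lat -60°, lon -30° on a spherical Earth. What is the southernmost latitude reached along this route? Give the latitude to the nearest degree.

≈ -74°

The great circle lies in the plane with unit normal n̂ = (p₁ × p₂)/|p₁ × p₂|.
Here n̂_z ≈ -0.268; the vertex latitude is φ_max = arccos|n̂_z| ≈ 74.4°.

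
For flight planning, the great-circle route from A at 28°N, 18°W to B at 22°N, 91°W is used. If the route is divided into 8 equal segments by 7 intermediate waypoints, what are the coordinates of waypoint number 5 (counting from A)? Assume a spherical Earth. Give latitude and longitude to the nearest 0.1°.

≈ 29.0°N, 64.8°W

Write both endpoints as unit vectors p₁, p₂ with components (cos φ cos λ, cos φ sin λ, sin φ).
The central angle between the endpoints is δ = arccos(p₁·p₂) ≈ 1.143 rad (65.5°).
Interpolate at f = 5/8 with slerp weights a = sin((1−f)δ)/sin δ ≈ 0.457, b = sin(fδ)/sin δ ≈ 0.720.
p = a·p₁ + b·p₂ ≈ (0.372, -0.792, 0.484); φ = arcsin(p_z) ≈ 28.95°, λ = atan2(p_y, p_x) ≈ -64.85°.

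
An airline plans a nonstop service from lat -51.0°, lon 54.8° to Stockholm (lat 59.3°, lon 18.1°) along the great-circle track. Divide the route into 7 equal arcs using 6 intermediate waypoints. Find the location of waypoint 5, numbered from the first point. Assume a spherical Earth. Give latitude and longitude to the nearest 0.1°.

≈ lat 28.2°, lon 32.7°

Write both endpoints as unit vectors p₁, p₂ with components (cos φ cos λ, cos φ sin λ, sin φ).
The central angle between the endpoints is δ = arccos(p₁·p₂) ≈ 1.994 rad (114.2°).
Interpolate at f = 5/7 with slerp weights a = sin((1−f)δ)/sin δ ≈ 0.592, b = sin(fδ)/sin δ ≈ 1.085.
p = a·p₁ + b·p₂ ≈ (0.741, 0.476, 0.473); φ = arcsin(p_z) ≈ 28.24°, λ = atan2(p_y, p_x) ≈ 32.73°.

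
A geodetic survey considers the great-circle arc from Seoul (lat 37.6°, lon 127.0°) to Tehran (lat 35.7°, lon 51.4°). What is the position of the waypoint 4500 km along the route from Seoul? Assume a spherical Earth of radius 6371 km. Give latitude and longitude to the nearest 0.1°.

Convert each endpoint to a unit vector on the sphere (x = cos φ cos λ, y = cos φ sin λ, z = sin φ).
The central angle between the endpoints is δ = arccos(p₁·p₂) ≈ 1.029 rad (58.9°). The total great-circle distance is δ·R ≈ 1.029 × 6371 ≈ 6553 km, so the target fraction is f = 4500/6553 ≈ 0.687.
Interpolate at f ≈ 0.687 with slerp weights a = sin((1−f)δ)/sin δ ≈ 0.370, b = sin(fδ)/sin δ ≈ 0.758.
p = a·p₁ + b·p₂ ≈ (0.208, 0.715, 0.668); φ = arcsin(p_z) ≈ 41.89°, λ = atan2(p_y, p_x) ≈ 73.81°.

≈ lat 41.9°, lon 73.8°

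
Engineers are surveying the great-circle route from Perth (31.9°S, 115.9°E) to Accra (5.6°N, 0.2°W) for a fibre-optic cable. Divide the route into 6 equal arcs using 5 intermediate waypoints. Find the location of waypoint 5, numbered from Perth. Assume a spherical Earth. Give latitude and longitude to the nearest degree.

≈ (5°S, 16°E)

The haversine formula gives a central angle δ ≈ 2.008 rad (115.0°) between the endpoints.
Interpolate at f = 5/6 with slerp weights a = sin((1−f)δ)/sin δ ≈ 0.363, b = sin(fδ)/sin δ ≈ 1.098.
p = a·p₁ + b·p₂ ≈ (0.958, 0.273, -0.084); φ = arcsin(p_z) ≈ -4.84°, λ = atan2(p_y, p_x) ≈ 15.90°.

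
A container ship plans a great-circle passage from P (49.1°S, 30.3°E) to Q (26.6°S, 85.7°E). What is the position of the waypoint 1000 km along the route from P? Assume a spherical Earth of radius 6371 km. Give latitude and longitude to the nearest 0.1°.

≈ (47.2°S, 43.5°E)

Write both endpoints as unit vectors p₁, p₂ with components (cos φ cos λ, cos φ sin λ, sin φ).
The central angle between the endpoints is δ = arccos(p₁·p₂) ≈ 0.835 rad (47.9°). The total great-circle distance is δ·R ≈ 0.835 × 6371 ≈ 5322 km, so the target fraction is f = 1000/5322 ≈ 0.188.
Interpolate at f ≈ 0.188 with slerp weights a = sin((1−f)δ)/sin δ ≈ 0.846, b = sin(fδ)/sin δ ≈ 0.211.
p = a·p₁ + b·p₂ ≈ (0.493, 0.468, -0.734); φ = arcsin(p_z) ≈ -47.23°, λ = atan2(p_y, p_x) ≈ 43.51°.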